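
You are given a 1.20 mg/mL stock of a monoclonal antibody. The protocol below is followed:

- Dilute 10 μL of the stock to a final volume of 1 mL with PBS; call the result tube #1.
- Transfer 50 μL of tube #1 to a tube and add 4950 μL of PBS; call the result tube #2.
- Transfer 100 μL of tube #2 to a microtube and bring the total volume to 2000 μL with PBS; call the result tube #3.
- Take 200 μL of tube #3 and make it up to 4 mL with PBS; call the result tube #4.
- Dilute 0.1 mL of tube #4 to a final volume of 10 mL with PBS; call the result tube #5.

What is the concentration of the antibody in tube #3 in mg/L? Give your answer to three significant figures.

0.00600 mg/L

Step 1: 10 μL brought to 1 mL → factor 1000/10 = 100
Step 2: 50 μL + 4950 μL = 5000 μL total → factor 5000/50 = 100
Step 3: 100 μL brought to 2000 μL → factor 2000/100 = 20
Dilution factor through tube #3 = 100 × 100 × 20 = 2 × 10^5
[tube #3] = 1.20 mg/mL / 2 × 10^5 = 6.000 × 10^-6 mg/mL = 0.00600 mg/L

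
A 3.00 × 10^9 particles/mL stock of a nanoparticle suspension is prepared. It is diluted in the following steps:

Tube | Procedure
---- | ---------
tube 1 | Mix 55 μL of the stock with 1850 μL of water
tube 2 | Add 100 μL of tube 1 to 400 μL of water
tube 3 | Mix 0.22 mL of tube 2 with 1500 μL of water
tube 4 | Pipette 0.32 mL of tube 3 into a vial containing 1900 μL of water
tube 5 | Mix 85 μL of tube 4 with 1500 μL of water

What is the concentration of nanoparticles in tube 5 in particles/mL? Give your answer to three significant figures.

1.71 × 10^4 particles/mL

Step 1: 55 μL + 1850 μL = 1905 μL total → factor 1905/55 = 34.636
Step 2: 100 μL + 400 μL = 500 μL total → factor 500/100 = 5
Step 3: 0.22 mL + 1500 μL = 1.72 mL total → factor 1.72/0.22 = 7.8182
Step 4: 0.32 mL + 1900 μL = 2.22 mL total → factor 2.22/0.32 = 6.9375
Step 5: 85 μL + 1500 μL = 1585 μL total → factor 1585/85 = 18.647
Dilution factor through tube 5 = 34.636 × 5 × 7.8182 × 6.9375 × 18.647 = 1.7515 × 10^5
[tube 5] = 3.00 × 10^9 particles/mL / 1.7515 × 10^5 = 1.71 × 10^4 particles/mL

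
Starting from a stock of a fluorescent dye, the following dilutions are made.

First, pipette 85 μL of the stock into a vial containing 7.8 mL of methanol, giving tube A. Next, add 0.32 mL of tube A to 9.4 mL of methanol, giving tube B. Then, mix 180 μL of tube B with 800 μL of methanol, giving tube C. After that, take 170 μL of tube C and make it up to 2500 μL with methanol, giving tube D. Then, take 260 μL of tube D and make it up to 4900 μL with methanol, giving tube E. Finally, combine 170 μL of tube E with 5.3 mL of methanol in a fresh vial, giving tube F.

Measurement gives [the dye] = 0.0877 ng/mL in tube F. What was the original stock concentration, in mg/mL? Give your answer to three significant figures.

Step 1: 85 μL + 7.8 mL = 7885 μL total → factor 7885/85 = 92.765
Step 2: 0.32 mL + 9.4 mL = 9.72 mL total → factor 9.72/0.32 = 30.375
Step 3: 180 μL + 800 μL = 980 μL total → factor 980/180 = 5.4444
Step 4: 170 μL brought to 2500 μL → factor 2500/170 = 14.706
Step 5: 260 μL brought to 4900 μL → factor 4900/260 = 18.846
Step 6: 170 μL + 5.3 mL = 5470 μL total → factor 5470/170 = 32.176
Overall dilution factor = 92.765 × 30.375 × 5.4444 × 14.706 × 18.846 × 32.176 = 1.3681 × 10^8
Stock = 0.0877 ng/mL × 1.3681 × 10^8 = 1.200 × 10^7 ng/mL = 12.0 mg/mL

12.0 mg/mL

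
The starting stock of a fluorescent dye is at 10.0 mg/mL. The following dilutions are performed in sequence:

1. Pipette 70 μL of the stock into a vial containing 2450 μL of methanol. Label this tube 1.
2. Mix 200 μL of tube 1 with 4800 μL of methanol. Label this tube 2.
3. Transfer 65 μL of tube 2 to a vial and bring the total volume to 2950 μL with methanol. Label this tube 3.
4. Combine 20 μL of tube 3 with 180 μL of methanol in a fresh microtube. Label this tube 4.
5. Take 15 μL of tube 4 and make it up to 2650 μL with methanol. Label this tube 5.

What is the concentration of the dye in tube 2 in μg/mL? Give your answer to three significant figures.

Step 1: 70 μL + 2450 μL = 2520 μL total → factor 2520/70 = 36
Step 2: 200 μL + 4800 μL = 5000 μL total → factor 5000/200 = 25
Dilution factor through tube 2 = 36 × 25 = 900
[tube 2] = 10.0 mg/mL / 900 = 0.01111 mg/mL = 11.1 μg/mL

11.1 μg/mL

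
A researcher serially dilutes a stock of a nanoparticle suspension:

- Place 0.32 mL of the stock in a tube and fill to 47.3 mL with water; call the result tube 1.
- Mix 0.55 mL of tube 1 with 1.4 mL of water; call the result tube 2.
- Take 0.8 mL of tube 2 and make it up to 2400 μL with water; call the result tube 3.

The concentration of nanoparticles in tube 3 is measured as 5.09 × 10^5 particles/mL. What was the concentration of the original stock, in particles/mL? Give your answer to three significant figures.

8.00 × 10^8 particles/mL

Step 1: 0.32 mL brought to 47.3 mL → factor 47.3/0.32 = 147.81
Step 2: 0.55 mL + 1.4 mL = 1.95 mL total → factor 1.95/0.55 = 3.5455
Step 3: 0.8 mL brought to 2400 μL → factor 2.4/0.8 = 3
Overall dilution factor = 147.81 × 3.5455 × 3 = 1572.2
Stock = 5.09 × 10^5 particles/mL × 1572.2 = 8.00 × 10^8 particles/mL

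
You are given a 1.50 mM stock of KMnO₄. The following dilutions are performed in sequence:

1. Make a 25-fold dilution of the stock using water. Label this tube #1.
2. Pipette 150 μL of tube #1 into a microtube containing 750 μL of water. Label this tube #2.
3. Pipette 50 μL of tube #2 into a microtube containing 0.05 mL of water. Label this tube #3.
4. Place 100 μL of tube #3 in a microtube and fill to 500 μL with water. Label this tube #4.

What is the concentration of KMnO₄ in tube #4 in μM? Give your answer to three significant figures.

1.00 μM

Step 1: 25-fold → factor 25
Step 2: 150 μL + 750 μL = 900 μL total → factor 900/150 = 6
Step 3: 50 μL + 0.05 mL = 100 μL total → factor 100/50 = 2
Step 4: 100 μL brought to 500 μL → factor 500/100 = 5
Overall dilution factor = 25 × 6 × 2 × 5 = 1500
Final = 1.50 mM / 1500 = 0.001000 mM = 1.00 μM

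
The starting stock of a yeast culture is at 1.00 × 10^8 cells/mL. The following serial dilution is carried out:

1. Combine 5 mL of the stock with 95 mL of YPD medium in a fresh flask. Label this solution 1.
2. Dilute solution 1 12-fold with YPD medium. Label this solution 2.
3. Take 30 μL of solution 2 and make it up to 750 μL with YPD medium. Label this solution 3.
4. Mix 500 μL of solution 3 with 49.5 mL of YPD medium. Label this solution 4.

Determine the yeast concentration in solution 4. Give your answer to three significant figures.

Step 1: 5 mL + 95 mL = 100 mL total → factor 100/5 = 20
Step 2: 12-fold → factor 12
Step 3: 30 μL brought to 750 μL → factor 750/30 = 25
Step 4: 500 μL + 49.5 mL = 50000 μL total → factor 50000/500 = 100
Overall dilution factor = 20 × 12 × 25 × 100 = 6 × 10^5
Final = 1.00 × 10^8 cells/mL / 6 × 10^5 = 167 cells/mL

167 cells/mL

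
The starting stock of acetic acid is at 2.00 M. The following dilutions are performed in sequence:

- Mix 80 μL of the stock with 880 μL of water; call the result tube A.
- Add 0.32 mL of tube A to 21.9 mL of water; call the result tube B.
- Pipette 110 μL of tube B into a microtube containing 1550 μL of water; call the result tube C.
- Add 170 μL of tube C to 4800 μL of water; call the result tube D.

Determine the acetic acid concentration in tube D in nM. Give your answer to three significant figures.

Step 1: 80 μL + 880 μL = 960 μL total → factor 960/80 = 12
Step 2: 0.32 mL + 21.9 mL = 22.22 mL total → factor 22.22/0.32 = 69.438
Step 3: 110 μL + 1550 μL = 1660 μL total → factor 1660/110 = 15.091
Step 4: 170 μL + 4800 μL = 4970 μL total → factor 4970/170 = 29.235
Overall dilution factor = 12 × 69.438 × 15.091 × 29.235 = 3.6762 × 10^5
Final = 2.00 M / 3.6762 × 10^5 = 5.440 × 10^-6 M = 5.44 × 10^3 nM

5.44 × 10^3 nM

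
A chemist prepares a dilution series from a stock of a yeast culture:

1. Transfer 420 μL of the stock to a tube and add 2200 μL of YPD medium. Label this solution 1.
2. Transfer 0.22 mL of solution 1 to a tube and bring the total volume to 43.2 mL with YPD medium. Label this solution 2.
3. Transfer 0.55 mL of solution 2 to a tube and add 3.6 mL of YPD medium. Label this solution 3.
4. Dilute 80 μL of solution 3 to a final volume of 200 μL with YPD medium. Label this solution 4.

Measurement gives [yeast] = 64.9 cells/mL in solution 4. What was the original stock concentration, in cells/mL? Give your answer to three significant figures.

Step 1: 420 μL + 2200 μL = 2620 μL total → factor 2620/420 = 6.2381
Step 2: 0.22 mL brought to 43.2 mL → factor 43.2/0.22 = 196.36
Step 3: 0.55 mL + 3.6 mL = 4.15 mL total → factor 4.15/0.55 = 7.5455
Step 4: 80 μL brought to 200 μL → factor 200/80 = 2.5
Overall dilution factor = 6.2381 × 196.36 × 7.5455 × 2.5 = 23107
Stock = 64.9 cells/mL × 23107 = 1.50 × 10^6 cells/mL

1.50 × 10^6 cells/mL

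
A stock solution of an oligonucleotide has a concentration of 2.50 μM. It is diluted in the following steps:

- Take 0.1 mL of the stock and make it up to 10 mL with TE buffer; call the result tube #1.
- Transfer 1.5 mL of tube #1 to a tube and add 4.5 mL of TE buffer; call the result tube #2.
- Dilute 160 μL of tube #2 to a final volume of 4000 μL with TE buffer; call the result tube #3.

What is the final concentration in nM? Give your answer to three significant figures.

0.250 nM

Step 1: 0.1 mL brought to 10 mL → factor 10/0.1 = 100
Step 2: 1.5 mL + 4.5 mL = 6 mL total → factor 6/1.5 = 4
Step 3: 160 μL brought to 4000 μL → factor 4000/160 = 25
Overall dilution factor = 100 × 4 × 25 = 10000
Final = 2.50 μM / 10000 = 0.0002500 μM = 0.250 nM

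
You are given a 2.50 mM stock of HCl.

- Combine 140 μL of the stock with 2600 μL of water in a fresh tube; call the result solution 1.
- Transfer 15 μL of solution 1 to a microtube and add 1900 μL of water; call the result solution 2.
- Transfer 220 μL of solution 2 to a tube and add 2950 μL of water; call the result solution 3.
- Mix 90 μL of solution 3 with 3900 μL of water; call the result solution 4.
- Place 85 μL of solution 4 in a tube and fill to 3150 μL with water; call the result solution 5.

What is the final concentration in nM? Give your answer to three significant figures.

0.0423 nM

Step 1: 140 μL + 2600 μL = 2740 μL total → factor 2740/140 = 19.571
Step 2: 15 μL + 1900 μL = 1915 μL total → factor 1915/15 = 127.67
Step 3: 220 μL + 2950 μL = 3170 μL total → factor 3170/220 = 14.409
Step 4: 90 μL + 3900 μL = 3990 μL total → factor 3990/90 = 44.333
Step 5: 85 μL brought to 3150 μL → factor 3150/85 = 37.059
Overall dilution factor = 19.571 × 127.67 × 14.409 × 44.333 × 37.059 = 5.9151 × 10^7
Final = 2.50 mM / 5.9151 × 10^7 = 4.227 × 10^-8 mM = 0.0423 nM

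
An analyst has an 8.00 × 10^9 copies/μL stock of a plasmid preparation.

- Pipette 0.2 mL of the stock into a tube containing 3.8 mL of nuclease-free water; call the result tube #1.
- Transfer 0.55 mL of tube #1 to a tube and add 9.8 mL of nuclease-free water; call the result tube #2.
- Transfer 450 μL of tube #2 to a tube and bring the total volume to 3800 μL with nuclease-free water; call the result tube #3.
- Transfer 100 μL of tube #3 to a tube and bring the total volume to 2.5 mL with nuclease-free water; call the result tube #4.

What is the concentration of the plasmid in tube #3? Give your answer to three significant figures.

Step 1: 0.2 mL + 3.8 mL = 4 mL total → factor 4/0.2 = 20
Step 2: 0.55 mL + 9.8 mL = 10.35 mL total → factor 10.35/0.55 = 18.818
Step 3: 450 μL brought to 3800 μL → factor 3800/450 = 8.4444
Dilution factor through tube #3 = 20 × 18.818 × 8.4444 = 3178.2
[tube #3] = 8.00 × 10^9 copies/μL / 3178.2 = 2.52 × 10^6 copies/μL

2.52 × 10^6 copies/μL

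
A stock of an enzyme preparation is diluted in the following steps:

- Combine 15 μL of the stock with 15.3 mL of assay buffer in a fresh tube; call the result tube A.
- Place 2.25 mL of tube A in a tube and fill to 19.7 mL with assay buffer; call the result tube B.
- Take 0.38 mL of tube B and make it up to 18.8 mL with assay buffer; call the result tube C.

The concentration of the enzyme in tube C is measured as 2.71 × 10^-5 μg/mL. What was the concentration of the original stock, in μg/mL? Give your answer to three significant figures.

Step 1: 15 μL + 15.3 mL = 15315 μL total → factor 15315/15 = 1021
Step 2: 2.25 mL brought to 19.7 mL → factor 19.7/2.25 = 8.7556
Step 3: 0.38 mL brought to 18.8 mL → factor 18.8/0.38 = 49.474
Overall dilution factor = 1021 × 8.7556 × 49.474 = 4.4227 × 10^5
Stock = 2.71 × 10^-5 μg/mL × 4.4227 × 10^5 = 12.0 μg/mL

12.0 μg/mL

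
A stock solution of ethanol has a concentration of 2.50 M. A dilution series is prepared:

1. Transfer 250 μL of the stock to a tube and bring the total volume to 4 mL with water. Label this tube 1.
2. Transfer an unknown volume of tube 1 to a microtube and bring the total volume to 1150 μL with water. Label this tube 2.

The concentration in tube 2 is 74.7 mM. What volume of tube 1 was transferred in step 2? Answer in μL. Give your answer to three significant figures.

550 μL

Step 1: 250 μL brought to 4 mL → factor 4000/250 = 16
Step 2: v brought to 1150 μL → factor = 1150 μL/v
Product of known-step factors = 16
Overall factor = 2.50 M / (74.7 mM) = 33.467
Step-2 factor = 33.467 / 16 = 2.0917
v = 1150 μL / 2.0917 = 550 μL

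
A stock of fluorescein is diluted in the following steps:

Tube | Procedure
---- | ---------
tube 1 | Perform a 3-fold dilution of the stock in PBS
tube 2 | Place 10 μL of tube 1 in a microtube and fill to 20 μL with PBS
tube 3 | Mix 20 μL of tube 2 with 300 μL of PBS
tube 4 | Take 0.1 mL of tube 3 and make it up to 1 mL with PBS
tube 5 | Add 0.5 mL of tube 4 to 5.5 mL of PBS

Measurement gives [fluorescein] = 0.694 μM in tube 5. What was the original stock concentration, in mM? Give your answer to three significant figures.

7.99 mM

Step 1: 3-fold → factor 3
Step 2: 10 μL brought to 20 μL → factor 20/10 = 2
Step 3: 20 μL + 300 μL = 320 μL total → factor 320/20 = 16
Step 4: 0.1 mL brought to 1 mL → factor 1/0.1 = 10
Step 5: 0.5 mL + 5.5 mL = 6 mL total → factor 6/0.5 = 12
Overall dilution factor = 3 × 2 × 16 × 10 × 12 = 11520
Stock = 0.694 μM × 11520 = 7995 μM = 7.99 mM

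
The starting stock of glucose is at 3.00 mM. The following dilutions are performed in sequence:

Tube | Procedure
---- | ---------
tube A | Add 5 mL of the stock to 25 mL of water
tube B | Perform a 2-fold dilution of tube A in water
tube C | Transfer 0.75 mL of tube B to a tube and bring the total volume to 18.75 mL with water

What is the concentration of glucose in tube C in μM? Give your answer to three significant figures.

10.0 μM

Step 1: 5 mL + 25 mL = 30 mL total → factor 30/5 = 6
Step 2: 2-fold → factor 2
Step 3: 0.75 mL brought to 18.75 mL → factor 18.75/0.75 = 25
Overall dilution factor = 6 × 2 × 25 = 300
Final = 3.00 mM / 300 = 0.01000 mM = 10.0 μM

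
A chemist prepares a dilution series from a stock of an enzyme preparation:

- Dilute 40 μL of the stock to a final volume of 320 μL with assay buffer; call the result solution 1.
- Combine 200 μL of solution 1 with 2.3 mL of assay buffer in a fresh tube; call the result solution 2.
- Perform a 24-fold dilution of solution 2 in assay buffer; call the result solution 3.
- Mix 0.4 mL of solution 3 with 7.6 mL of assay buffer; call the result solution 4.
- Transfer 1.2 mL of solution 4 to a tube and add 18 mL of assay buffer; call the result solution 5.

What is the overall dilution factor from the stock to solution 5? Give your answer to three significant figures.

Step 1: 40 μL brought to 320 μL → factor 320/40 = 8
Step 2: 200 μL + 2.3 mL = 2500 μL total → factor 2500/200 = 12.5
Step 3: 24-fold → factor 24
Step 4: 0.4 mL + 7.6 mL = 8 mL total → factor 8/0.4 = 20
Step 5: 1.2 mL + 18 mL = 19.2 mL total → factor 19.2/1.2 = 16
Overall dilution factor = 8 × 12.5 × 24 × 20 × 16 = 7.68 × 10^5

7.68 × 10^5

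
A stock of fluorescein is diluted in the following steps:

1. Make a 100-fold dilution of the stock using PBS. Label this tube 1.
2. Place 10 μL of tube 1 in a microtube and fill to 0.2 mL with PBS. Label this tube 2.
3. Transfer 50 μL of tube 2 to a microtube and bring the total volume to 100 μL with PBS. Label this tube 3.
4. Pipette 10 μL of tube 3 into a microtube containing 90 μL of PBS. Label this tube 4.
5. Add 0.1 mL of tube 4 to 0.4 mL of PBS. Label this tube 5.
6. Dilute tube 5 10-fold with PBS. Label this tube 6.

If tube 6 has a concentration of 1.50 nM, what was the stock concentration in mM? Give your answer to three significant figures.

3.00 mM

Step 1: 100-fold → factor 100
Step 2: 10 μL brought to 0.2 mL → factor 200/10 = 20
Step 3: 50 μL brought to 100 μL → factor 100/50 = 2
Step 4: 10 μL + 90 μL = 100 μL total → factor 100/10 = 10
Step 5: 0.1 mL + 0.4 mL = 0.5 mL total → factor 0.5/0.1 = 5
Step 6: 10-fold → factor 10
Overall dilution factor = 100 × 20 × 2 × 10 × 5 × 10 = 2 × 10^6
Stock = 1.50 nM × 2 × 10^6 = 3.000 × 10^6 nM = 3.00 mM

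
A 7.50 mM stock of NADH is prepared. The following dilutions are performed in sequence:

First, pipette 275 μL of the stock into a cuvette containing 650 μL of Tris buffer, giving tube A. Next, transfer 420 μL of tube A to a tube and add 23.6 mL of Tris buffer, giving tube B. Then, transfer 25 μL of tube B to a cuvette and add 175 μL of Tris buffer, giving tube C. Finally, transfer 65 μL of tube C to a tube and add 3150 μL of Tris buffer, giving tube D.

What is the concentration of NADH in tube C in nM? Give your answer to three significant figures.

Step 1: 275 μL + 650 μL = 925 μL total → factor 925/275 = 3.3636
Step 2: 420 μL + 23.6 mL = 24020 μL total → factor 24020/420 = 57.19
Step 3: 25 μL + 175 μL = 200 μL total → factor 200/25 = 8
Dilution factor through tube C = 3.3636 × 57.19 × 8 = 1538.9
[tube C] = 7.50 mM / 1538.9 = 0.004873 mM = 4.87 × 10^3 nM

4.87 × 10^3 nM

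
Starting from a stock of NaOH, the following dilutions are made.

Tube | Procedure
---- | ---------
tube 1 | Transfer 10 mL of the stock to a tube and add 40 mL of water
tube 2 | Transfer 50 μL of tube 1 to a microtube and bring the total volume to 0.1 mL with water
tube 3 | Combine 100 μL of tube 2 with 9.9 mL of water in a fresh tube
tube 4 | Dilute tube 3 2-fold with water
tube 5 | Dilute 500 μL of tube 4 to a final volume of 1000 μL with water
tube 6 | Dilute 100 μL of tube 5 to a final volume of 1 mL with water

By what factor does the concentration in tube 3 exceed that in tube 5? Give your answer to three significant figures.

Step 1: 10 mL + 40 mL = 50 mL total → factor 50/10 = 5
Step 2: 50 μL brought to 0.1 mL → factor 100/50 = 2
Step 3: 100 μL + 9.9 mL = 10000 μL total → factor 10000/100 = 100
Step 4: 2-fold → factor 2
Step 5: 500 μL brought to 1000 μL → factor 1000/500 = 2
Dilution factor to tube 3 = 1000; to tube 5 = 4000
[tube 3]/[tube 5] = (factor to tube 5)/(factor to tube 3) = 4000/1000 = 4.00

4.00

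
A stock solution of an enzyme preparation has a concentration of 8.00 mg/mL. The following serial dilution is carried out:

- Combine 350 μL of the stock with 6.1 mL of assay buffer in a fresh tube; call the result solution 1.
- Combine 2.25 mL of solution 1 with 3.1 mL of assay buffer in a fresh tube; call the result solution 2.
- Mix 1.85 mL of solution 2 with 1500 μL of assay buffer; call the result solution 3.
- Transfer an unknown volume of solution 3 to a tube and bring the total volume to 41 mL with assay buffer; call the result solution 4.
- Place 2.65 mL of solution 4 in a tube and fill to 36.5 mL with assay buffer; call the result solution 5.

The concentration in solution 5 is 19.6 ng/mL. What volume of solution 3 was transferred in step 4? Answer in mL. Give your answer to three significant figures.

0.110 mL

Step 1: 350 μL + 6.1 mL = 6450 μL total → factor 6450/350 = 18.429
Step 2: 2.25 mL + 3.1 mL = 5.35 mL total → factor 5.35/2.25 = 2.3778
Step 3: 1.85 mL + 1500 μL = 3.35 mL total → factor 3.35/1.85 = 1.8108
Step 4: v brought to 41 mL → factor = 41 mL/v
Step 5: 2.65 mL brought to 36.5 mL → factor 36.5/2.65 = 13.774
Product of known-step factors = 1092.9
Overall factor = 8.00 mg/mL / (19.6 ng/mL) = 4.0816 × 10^5
Step-4 factor = 4.0816 × 10^5 / 1092.9 = 373.47
v = 41 mL / 373.47 = 0.110 mL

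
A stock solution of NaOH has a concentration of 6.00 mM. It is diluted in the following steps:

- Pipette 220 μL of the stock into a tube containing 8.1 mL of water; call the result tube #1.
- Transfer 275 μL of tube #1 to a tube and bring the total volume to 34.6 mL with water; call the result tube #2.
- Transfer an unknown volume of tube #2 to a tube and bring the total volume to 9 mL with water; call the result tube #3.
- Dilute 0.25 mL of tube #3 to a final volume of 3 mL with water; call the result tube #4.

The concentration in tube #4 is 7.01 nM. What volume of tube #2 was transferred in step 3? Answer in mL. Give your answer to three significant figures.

0.600 mL

Step 1: 220 μL + 8.1 mL = 8320 μL total → factor 8320/220 = 37.818
Step 2: 275 μL brought to 34.6 mL → factor 34600/275 = 125.82
Step 3: v brought to 9 mL → factor = 9 mL/v
Step 4: 0.25 mL brought to 3 mL → factor 3/0.25 = 12
Product of known-step factors = 57099
Overall factor = 6.00 mM / (7.01 nM) = 8.5592 × 10^5
Step-3 factor = 8.5592 × 10^5 / 57099 = 14.99
v = 9 mL / 14.99 = 0.600 mL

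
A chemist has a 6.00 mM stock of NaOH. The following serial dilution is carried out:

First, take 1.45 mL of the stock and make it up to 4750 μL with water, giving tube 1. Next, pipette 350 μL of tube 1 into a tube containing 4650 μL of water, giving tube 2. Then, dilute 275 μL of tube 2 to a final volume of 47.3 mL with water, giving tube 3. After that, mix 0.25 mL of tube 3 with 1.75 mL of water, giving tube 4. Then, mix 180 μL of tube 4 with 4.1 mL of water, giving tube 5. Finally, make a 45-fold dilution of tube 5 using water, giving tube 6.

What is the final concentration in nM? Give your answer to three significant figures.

Step 1: 1.45 mL brought to 4750 μL → factor 4.75/1.45 = 3.2759
Step 2: 350 μL + 4650 μL = 5000 μL total → factor 5000/350 = 14.286
Step 3: 275 μL brought to 47.3 mL → factor 47300/275 = 172
Step 4: 0.25 mL + 1.75 mL = 2 mL total → factor 2/0.25 = 8
Step 5: 180 μL + 4.1 mL = 4280 μL total → factor 4280/180 = 23.778
Step 6: 45-fold → factor 45
Overall dilution factor = 3.2759 × 14.286 × 172 × 8 × 23.778 × 45 = 6.8902 × 10^7
Final = 6.00 mM / 6.8902 × 10^7 = 8.708 × 10^-8 mM = 0.0871 nM

0.0871 nM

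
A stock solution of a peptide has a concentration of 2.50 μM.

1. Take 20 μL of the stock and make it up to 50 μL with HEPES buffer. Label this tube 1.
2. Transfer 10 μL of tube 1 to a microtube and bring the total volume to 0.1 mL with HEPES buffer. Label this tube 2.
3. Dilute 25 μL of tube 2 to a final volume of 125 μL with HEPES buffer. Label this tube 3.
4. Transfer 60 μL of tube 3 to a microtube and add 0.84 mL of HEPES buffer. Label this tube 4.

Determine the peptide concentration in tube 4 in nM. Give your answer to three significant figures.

Step 1: 20 μL brought to 50 μL → factor 50/20 = 2.5
Step 2: 10 μL brought to 0.1 mL → factor 100/10 = 10
Step 3: 25 μL brought to 125 μL → factor 125/25 = 5
Step 4: 60 μL + 0.84 mL = 900 μL total → factor 900/60 = 15
Overall dilution factor = 2.5 × 10 × 5 × 15 = 1875
Final = 2.50 μM / 1875 = 0.001333 μM = 1.33 nM

1.33 nM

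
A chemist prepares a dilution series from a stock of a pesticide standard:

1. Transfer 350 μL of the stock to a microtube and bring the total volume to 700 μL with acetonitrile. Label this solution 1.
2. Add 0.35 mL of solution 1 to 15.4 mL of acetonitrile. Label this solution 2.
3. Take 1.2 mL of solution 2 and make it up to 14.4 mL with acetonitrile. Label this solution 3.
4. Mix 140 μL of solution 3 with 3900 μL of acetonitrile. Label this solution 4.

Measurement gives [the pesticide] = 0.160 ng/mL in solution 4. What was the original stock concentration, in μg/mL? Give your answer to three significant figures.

4.99 μg/mL

Step 1: 350 μL brought to 700 μL → factor 700/350 = 2
Step 2: 0.35 mL + 15.4 mL = 15.75 mL total → factor 15.75/0.35 = 45
Step 3: 1.2 mL brought to 14.4 mL → factor 14.4/1.2 = 12
Step 4: 140 μL + 3900 μL = 4040 μL total → factor 4040/140 = 28.857
Overall dilution factor = 2 × 45 × 12 × 28.857 = 31166
Stock = 0.160 ng/mL × 31166 = 4987 ng/mL = 4.99 μg/mL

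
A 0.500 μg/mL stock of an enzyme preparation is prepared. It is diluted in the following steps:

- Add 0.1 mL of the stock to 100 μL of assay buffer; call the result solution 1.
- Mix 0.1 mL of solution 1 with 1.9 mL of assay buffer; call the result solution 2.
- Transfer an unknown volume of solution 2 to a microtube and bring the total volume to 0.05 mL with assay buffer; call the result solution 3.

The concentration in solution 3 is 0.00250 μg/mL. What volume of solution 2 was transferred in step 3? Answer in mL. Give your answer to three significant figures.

0.0100 mL

Step 1: 0.1 mL + 100 μL = 0.2 mL total → factor 0.2/0.1 = 2
Step 2: 0.1 mL + 1.9 mL = 2 mL total → factor 2/0.1 = 20
Step 3: v brought to 0.05 mL → factor = 0.05 mL/v
Product of known-step factors = 40
Overall factor = 0.500 μg/mL / (0.00250 μg/mL) = 200
Step-3 factor = 200 / 40 = 5
v = 0.05 mL / 5 = 0.0100 mL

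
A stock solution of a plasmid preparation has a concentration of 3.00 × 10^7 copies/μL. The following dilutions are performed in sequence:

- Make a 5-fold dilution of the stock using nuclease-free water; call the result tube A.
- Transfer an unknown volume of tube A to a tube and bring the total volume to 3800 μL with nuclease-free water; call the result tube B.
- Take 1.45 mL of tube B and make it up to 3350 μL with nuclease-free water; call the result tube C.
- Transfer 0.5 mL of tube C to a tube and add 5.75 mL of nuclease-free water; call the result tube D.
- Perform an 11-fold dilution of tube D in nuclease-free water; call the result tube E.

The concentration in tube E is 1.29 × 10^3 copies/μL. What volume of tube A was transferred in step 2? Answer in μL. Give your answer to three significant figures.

260 μL

Step 1: 5-fold → factor 5
Step 2: v brought to 3800 μL → factor = 3800 μL/v
Step 3: 1.45 mL brought to 3350 μL → factor 3.35/1.45 = 2.3103
Step 4: 0.5 mL + 5.75 mL = 6.25 mL total → factor 6.25/0.5 = 12.5
Step 5: 11-fold → factor 11
Product of known-step factors = 1588.4
Overall factor = 3.00 × 10^7 copies/μL / (1.29 × 10^3 copies/μL) = 23256
Step-2 factor = 23256 / 1588.4 = 14.641
v = 3800 μL / 14.641 = 260 μL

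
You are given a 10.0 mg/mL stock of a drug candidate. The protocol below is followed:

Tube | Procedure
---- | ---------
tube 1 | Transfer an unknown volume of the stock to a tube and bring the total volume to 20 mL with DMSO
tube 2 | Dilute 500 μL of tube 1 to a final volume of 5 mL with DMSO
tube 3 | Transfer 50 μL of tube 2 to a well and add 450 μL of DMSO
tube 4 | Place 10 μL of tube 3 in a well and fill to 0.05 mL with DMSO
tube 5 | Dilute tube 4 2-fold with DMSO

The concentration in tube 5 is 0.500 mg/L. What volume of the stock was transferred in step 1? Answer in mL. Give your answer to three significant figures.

1.00 mL

Step 1: v brought to 20 mL → factor = 20 mL/v
Step 2: 500 μL brought to 5 mL → factor 5000/500 = 10
Step 3: 50 μL + 450 μL = 500 μL total → factor 500/50 = 10
Step 4: 10 μL brought to 0.05 mL → factor 50/10 = 5
Step 5: 2-fold → factor 2
Product of known-step factors = 1000
Overall factor = 10.0 mg/mL / (0.500 mg/L) = 20000
Step-1 factor = 20000 / 1000 = 20
v = 20 mL / 20 = 1.00 mL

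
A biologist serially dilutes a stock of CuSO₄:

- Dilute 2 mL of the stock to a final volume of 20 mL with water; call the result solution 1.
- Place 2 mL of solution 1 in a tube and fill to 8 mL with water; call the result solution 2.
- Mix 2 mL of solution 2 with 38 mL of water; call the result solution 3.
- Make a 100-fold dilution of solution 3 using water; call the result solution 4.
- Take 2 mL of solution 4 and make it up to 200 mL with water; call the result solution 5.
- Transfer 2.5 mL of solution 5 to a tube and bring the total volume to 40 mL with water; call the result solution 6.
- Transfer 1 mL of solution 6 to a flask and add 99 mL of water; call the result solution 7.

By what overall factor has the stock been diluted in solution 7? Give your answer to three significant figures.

Step 1: 2 mL brought to 20 mL → factor 20/2 = 10
Step 2: 2 mL brought to 8 mL → factor 8/2 = 4
Step 3: 2 mL + 38 mL = 40 mL total → factor 40/2 = 20
Step 4: 100-fold → factor 100
Step 5: 2 mL brought to 200 mL → factor 200/2 = 100
Step 6: 2.5 mL brought to 40 mL → factor 40/2.5 = 16
Step 7: 1 mL + 99 mL = 100 mL total → factor 100/1 = 100
Overall dilution factor = 10 × 4 × 20 × 100 × 100 × 16 × 100 = 1.28 × 10^10

1.28 × 10^10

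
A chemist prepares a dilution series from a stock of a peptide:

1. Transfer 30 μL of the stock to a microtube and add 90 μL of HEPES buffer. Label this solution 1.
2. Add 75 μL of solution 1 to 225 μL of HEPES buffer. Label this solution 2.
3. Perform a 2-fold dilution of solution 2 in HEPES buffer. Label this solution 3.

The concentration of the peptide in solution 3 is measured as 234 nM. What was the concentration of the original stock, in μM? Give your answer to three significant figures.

Step 1: 30 μL + 90 μL = 120 μL total → factor 120/30 = 4
Step 2: 75 μL + 225 μL = 300 μL total → factor 300/75 = 4
Step 3: 2-fold → factor 2
Overall dilution factor = 4 × 4 × 2 = 32
Stock = 234 nM × 32 = 7488 nM = 7.49 μM

7.49 μM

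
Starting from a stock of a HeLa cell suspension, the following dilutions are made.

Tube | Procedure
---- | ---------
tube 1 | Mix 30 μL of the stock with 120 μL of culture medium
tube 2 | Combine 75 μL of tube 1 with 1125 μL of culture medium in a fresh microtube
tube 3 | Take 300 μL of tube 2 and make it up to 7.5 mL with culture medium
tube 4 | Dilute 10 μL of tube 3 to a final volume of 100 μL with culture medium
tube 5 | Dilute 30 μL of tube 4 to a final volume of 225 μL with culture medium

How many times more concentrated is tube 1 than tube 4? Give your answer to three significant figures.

4.00 × 10^3

Step 1: 30 μL + 120 μL = 150 μL total → factor 150/30 = 5
Step 2: 75 μL + 1125 μL = 1200 μL total → factor 1200/75 = 16
Step 3: 300 μL brought to 7.5 mL → factor 7500/300 = 25
Step 4: 10 μL brought to 100 μL → factor 100/10 = 10
Dilution factor to tube 1 = 5; to tube 4 = 20000
[tube 1]/[tube 4] = (factor to tube 4)/(factor to tube 1) = 20000/5 = 4.00 × 10^3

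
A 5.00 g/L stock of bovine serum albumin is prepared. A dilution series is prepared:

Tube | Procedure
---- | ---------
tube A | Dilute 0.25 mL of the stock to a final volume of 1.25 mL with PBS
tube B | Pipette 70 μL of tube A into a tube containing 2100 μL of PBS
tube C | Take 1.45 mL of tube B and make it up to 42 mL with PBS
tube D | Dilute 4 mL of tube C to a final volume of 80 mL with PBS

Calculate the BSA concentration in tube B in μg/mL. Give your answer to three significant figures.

32.3 μg/mL

Step 1: 0.25 mL brought to 1.25 mL → factor 1.25/0.25 = 5
Step 2: 70 μL + 2100 μL = 2170 μL total → factor 2170/70 = 31
Dilution factor through tube B = 5 × 31 = 155
[tube B] = 5.00 g/L / 155 = 0.03226 g/L = 32.3 μg/mL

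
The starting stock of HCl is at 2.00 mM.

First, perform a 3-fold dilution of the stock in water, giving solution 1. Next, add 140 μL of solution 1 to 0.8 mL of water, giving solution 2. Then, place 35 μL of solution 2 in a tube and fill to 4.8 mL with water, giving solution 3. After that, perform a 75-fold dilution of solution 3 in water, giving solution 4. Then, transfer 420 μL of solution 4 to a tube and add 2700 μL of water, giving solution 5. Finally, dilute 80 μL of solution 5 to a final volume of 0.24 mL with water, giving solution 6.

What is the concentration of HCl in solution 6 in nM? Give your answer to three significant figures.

0.433 nM

Step 1: 3-fold → factor 3
Step 2: 140 μL + 0.8 mL = 940 μL total → factor 940/140 = 6.7143
Step 3: 35 μL brought to 4.8 mL → factor 4800/35 = 137.14
Step 4: 75-fold → factor 75
Step 5: 420 μL + 2700 μL = 3120 μL total → factor 3120/420 = 7.4286
Step 6: 80 μL brought to 0.24 mL → factor 240/80 = 3
Overall dilution factor = 3 × 6.7143 × 137.14 × 75 × 7.4286 × 3 = 4.6172 × 10^6
Final = 2.00 mM / 4.6172 × 10^6 = 4.332 × 10^-7 mM = 0.433 nM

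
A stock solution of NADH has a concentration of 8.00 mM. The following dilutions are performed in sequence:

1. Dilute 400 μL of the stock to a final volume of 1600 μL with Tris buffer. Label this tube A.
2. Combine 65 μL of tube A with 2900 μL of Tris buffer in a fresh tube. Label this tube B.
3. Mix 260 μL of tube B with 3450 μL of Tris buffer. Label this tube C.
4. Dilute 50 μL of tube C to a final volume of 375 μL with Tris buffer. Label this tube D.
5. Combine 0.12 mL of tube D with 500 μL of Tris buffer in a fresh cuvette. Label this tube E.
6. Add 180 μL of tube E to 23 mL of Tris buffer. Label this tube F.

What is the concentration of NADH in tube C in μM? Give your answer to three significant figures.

3.07 μM

Step 1: 400 μL brought to 1600 μL → factor 1600/400 = 4
Step 2: 65 μL + 2900 μL = 2965 μL total → factor 2965/65 = 45.615
Step 3: 260 μL + 3450 μL = 3710 μL total → factor 3710/260 = 14.269
Dilution factor through tube C = 4 × 45.615 × 14.269 = 2603.6
[tube C] = 8.00 mM / 2603.6 = 0.003073 mM = 3.07 μM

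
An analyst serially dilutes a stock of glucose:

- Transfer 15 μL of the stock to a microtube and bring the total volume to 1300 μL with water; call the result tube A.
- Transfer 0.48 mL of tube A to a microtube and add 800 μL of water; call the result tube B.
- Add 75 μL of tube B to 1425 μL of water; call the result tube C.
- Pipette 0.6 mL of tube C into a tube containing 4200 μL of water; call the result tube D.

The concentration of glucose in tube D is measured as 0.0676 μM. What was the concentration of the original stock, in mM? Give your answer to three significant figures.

2.50 mM

Step 1: 15 μL brought to 1300 μL → factor 1300/15 = 86.667
Step 2: 0.48 mL + 800 μL = 1.28 mL total → factor 1.28/0.48 = 2.6667
Step 3: 75 μL + 1425 μL = 1500 μL total → factor 1500/75 = 20
Step 4: 0.6 mL + 4200 μL = 4.8 mL total → factor 4.8/0.6 = 8
Overall dilution factor = 86.667 × 2.6667 × 20 × 8 = 36978
Stock = 0.0676 μM × 36978 = 2500 μM = 2.50 mM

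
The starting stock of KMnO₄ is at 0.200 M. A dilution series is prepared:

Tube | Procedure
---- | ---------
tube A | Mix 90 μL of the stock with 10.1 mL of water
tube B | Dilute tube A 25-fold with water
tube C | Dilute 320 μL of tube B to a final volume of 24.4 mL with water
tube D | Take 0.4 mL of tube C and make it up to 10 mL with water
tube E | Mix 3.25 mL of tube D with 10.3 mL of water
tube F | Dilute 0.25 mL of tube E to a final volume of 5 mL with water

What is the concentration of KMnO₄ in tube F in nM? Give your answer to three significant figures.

0.445 nM

Step 1: 90 μL + 10.1 mL = 10190 μL total → factor 10190/90 = 113.22
Step 2: 25-fold → factor 25
Step 3: 320 μL brought to 24.4 mL → factor 24400/320 = 76.25
Step 4: 0.4 mL brought to 10 mL → factor 10/0.4 = 25
Step 5: 3.25 mL + 10.3 mL = 13.55 mL total → factor 13.55/3.25 = 4.1692
Step 6: 0.25 mL brought to 5 mL → factor 5/0.25 = 20
Overall dilution factor = 113.22 × 25 × 76.25 × 25 × 4.1692 × 20 = 4.4992 × 10^8
Final = 0.200 M / 4.4992 × 10^8 = 4.445 × 10^-10 M = 0.445 nM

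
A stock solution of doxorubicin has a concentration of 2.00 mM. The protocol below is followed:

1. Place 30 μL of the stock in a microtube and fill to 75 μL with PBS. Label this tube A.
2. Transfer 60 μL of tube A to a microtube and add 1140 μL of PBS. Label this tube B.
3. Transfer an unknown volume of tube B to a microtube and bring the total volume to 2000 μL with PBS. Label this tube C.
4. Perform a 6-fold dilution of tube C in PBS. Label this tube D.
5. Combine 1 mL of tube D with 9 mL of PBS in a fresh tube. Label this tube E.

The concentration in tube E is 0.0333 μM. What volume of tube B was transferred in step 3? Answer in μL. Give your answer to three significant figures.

99.9 μL

Step 1: 30 μL brought to 75 μL → factor 75/30 = 2.5
Step 2: 60 μL + 1140 μL = 1200 μL total → factor 1200/60 = 20
Step 3: v brought to 2000 μL → factor = 2000 μL/v
Step 4: 6-fold → factor 6
Step 5: 1 mL + 9 mL = 10 mL total → factor 10/1 = 10
Product of known-step factors = 3000
Overall factor = 2.00 mM / (0.0333 μM) = 60060
Step-3 factor = 60060 / 3000 = 20.02
v = 2000 μL / 20.02 = 99.9 μL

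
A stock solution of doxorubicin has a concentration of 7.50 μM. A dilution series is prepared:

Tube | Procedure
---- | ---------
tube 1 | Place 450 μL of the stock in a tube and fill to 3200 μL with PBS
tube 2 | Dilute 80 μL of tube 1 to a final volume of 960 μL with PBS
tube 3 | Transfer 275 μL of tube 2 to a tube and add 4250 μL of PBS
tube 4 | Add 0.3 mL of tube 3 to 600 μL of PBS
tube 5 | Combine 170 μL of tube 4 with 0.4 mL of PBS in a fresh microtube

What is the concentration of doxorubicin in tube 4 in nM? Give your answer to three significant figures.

1.78 nM

Step 1: 450 μL brought to 3200 μL → factor 3200/450 = 7.1111
Step 2: 80 μL brought to 960 μL → factor 960/80 = 12
Step 3: 275 μL + 4250 μL = 4525 μL total → factor 4525/275 = 16.455
Step 4: 0.3 mL + 600 μL = 0.9 mL total → factor 0.9/0.3 = 3
Dilution factor through tube 4 = 7.1111 × 12 × 16.455 × 3 = 4212.4
[tube 4] = 7.50 μM / 4212.4 = 0.001780 μM = 1.78 nM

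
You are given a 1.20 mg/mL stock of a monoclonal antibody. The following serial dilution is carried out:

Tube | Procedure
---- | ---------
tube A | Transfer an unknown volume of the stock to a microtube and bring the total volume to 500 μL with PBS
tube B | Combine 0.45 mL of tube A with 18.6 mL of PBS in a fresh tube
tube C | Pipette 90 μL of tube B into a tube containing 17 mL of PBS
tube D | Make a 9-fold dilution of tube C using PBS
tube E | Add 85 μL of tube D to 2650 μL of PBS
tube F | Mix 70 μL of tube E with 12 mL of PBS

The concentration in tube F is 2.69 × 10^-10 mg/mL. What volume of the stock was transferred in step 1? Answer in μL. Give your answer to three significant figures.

45.0 μL

Step 1: v brought to 500 μL → factor = 500 μL/v
Step 2: 0.45 mL + 18.6 mL = 19.05 mL total → factor 19.05/0.45 = 42.333
Step 3: 90 μL + 17 mL = 17090 μL total → factor 17090/90 = 189.89
Step 4: 9-fold → factor 9
Step 5: 85 μL + 2650 μL = 2735 μL total → factor 2735/85 = 32.176
Step 6: 70 μL + 12 mL = 12070 μL total → factor 12070/70 = 172.43
Product of known-step factors = 4.014 × 10^8
Overall factor = 1.20 mg/mL / (2.69 × 10^-10 mg/mL) = 4.461 × 10^9
Step-1 factor = 4.461 × 10^9 / 4.014 × 10^8 = 11.114
v = 500 μL / 11.114 = 45.0 μL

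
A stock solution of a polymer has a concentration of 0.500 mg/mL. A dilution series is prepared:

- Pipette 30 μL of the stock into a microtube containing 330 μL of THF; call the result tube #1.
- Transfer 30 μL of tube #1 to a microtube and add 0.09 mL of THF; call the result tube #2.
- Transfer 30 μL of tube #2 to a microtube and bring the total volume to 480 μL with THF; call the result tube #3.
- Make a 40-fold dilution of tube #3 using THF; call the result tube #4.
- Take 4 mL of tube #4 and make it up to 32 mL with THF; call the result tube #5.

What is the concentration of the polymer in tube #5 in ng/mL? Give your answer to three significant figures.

Step 1: 30 μL + 330 μL = 360 μL total → factor 360/30 = 12
Step 2: 30 μL + 0.09 mL = 120 μL total → factor 120/30 = 4
Step 3: 30 μL brought to 480 μL → factor 480/30 = 16
Step 4: 40-fold → factor 40
Step 5: 4 mL brought to 32 mL → factor 32/4 = 8
Overall dilution factor = 12 × 4 × 16 × 40 × 8 = 2.4576 × 10^5
Final = 0.500 mg/mL / 2.4576 × 10^5 = 2.035 × 10^-6 mg/mL = 2.03 ng/mL

2.03 ng/mL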